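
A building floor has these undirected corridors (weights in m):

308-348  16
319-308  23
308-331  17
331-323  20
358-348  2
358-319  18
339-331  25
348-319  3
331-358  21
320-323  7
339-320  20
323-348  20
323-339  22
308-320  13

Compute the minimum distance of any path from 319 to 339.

Running Dijkstra from 319:
319: 0
348: 3  (via 319)
358: 5  (via 348)
308: 19  (via 348)
323: 23  (via 348)
331: 26  (via 358)
320: 30  (via 323)
339: 45  (via 323)
Shortest route: 319–348–323–339 = 45 m.

45 m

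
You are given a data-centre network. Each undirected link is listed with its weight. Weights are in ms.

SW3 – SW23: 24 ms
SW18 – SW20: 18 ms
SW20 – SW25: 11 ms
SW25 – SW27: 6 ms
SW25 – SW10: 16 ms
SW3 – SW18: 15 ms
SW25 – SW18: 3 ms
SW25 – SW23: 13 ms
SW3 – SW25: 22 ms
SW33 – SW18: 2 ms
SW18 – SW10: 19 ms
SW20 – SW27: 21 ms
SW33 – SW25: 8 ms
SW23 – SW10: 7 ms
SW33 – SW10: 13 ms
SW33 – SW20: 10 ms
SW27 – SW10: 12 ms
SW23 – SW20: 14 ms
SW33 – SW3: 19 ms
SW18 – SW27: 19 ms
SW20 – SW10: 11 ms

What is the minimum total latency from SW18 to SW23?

Candidate routes:
SW18 - SW33 - SW25 - SW23: 2+8+13 = 23
SW18 - SW25 - SW23: 3+13 = 16
SW18 - SW33 - SW10 - SW23: 2+13+7 = 22
Cheapest is SW18 - SW25 - SW23 at 16 ms.

16 ms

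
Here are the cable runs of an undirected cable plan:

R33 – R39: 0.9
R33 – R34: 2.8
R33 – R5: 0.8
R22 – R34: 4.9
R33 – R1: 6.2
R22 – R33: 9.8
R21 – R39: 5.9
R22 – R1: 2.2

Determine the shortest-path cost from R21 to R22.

Shortest distances from R21:
R21: 0
R39: 5.9  (via R21)
R33: 6.8  (via R39)
R5: 7.6  (via R33)
R34: 9.6  (via R33)
R1: 13  (via R33)
R22: 14.5  (via R34)
Shortest route: R21–R39–R33–R34–R22 = 14.5.

14.5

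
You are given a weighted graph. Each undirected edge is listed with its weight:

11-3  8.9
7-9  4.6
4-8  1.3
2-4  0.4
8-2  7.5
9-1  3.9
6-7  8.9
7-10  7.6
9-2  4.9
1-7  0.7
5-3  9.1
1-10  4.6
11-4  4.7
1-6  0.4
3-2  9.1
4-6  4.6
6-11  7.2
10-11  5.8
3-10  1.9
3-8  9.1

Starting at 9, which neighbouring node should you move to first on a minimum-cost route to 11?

2

Enumerating some paths:
9 - 2 - 4 - 11: 4.9+0.4+4.7 = 10
9 - 1 - 6 - 11: 3.9+0.4+7.2 = 11.5
9 - 7 - 1 - 6 - 11: 4.6+0.7+0.4+7.2 = 12.9
Cheapest is 9 - 2 - 4 - 11 at 10.
So from 9 the first move is to 2.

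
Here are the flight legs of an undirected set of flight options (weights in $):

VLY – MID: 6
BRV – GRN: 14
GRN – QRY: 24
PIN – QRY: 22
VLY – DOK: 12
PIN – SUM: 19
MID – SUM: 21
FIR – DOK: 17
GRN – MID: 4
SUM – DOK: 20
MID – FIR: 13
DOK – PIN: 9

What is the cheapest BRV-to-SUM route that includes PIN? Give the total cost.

Shortest BRV→PIN: BRV → GRN → MID → VLY → DOK → PIN = 45
Best PIN to SUM: PIN → SUM costing 19
Total via PIN: 45 + 19 = $64.

$64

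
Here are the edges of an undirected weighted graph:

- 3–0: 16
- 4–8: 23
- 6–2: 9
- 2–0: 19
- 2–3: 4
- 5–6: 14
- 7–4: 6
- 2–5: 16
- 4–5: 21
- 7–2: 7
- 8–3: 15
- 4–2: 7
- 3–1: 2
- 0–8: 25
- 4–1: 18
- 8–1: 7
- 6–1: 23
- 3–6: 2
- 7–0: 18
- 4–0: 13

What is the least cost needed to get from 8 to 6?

11

Candidate routes:
8 → 1 → 3 → 6: 7+2+2 = 11
8 → 3 → 6: 15+2 = 17
The minimum is 11 via 8 → 1 → 3 → 6.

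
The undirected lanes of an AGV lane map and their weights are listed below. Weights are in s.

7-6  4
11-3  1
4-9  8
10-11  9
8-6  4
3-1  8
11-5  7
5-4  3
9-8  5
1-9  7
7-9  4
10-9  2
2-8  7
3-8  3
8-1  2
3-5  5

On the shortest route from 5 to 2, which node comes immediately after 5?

Compare a few routes:
5 → 3 → 8 → 2: 5+3+7 = 15
5 → 3 → 1 → 8 → 2: 5+8+2+7 = 22
5 → 11 → 3 → 8 → 2: 7+1+3+7 = 18
Cheapest is 5 → 3 → 8 → 2 at 15 s.
So from 5 the first move is to 3.

3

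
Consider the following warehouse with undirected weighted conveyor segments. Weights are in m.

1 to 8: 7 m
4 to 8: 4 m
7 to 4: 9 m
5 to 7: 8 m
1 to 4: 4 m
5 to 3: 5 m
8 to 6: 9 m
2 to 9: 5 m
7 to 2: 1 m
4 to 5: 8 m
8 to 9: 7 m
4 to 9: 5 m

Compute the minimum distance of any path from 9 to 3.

18 m

Candidate routes:
9 - 2 - 7 - 5 - 3: 5+1+8+5 = 19
9 - 8 - 4 - 5 - 3: 7+4+8+5 = 24
9 - 4 - 5 - 3: 5+8+5 = 18
Cheapest is 9 - 4 - 5 - 3 at 18 m.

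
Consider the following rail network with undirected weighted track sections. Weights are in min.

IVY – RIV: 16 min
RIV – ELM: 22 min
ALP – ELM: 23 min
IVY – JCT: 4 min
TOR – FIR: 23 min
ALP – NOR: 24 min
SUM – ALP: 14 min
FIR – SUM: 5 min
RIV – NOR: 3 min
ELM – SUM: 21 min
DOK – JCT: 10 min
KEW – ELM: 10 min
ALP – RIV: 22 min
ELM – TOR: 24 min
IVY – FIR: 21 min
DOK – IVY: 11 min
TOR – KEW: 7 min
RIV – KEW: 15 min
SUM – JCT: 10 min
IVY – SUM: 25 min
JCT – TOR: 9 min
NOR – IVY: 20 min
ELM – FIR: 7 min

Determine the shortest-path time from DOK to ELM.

32 min

Settle nodes by increasing distance from DOK:
DOK: 0
JCT: 10  (via DOK)
IVY: 11  (via DOK)
TOR: 19  (via JCT)
SUM: 20  (via JCT)
FIR: 25  (via SUM)
KEW: 26  (via TOR)
RIV: 27  (via IVY)
NOR: 30  (via RIV)
ELM: 32  (via FIR)
Shortest route: DOK–JCT–SUM–FIR–ELM = 32 min.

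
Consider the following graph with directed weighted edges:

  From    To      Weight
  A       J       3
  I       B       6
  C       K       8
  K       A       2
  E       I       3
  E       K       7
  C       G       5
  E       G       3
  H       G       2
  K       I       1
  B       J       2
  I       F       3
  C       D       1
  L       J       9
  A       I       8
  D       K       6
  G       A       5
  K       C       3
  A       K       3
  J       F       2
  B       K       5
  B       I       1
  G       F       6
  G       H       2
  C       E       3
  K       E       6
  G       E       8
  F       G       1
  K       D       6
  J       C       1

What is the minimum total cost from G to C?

Compare a few routes:
G–A–K–I–B–J–C: 5+3+1+6+2+1 = 18
G–A–K–C: 5+3+3 = 11
G–A–J–C: 5+3+1 = 9
Cheapest is G–A–J–C at 9.

9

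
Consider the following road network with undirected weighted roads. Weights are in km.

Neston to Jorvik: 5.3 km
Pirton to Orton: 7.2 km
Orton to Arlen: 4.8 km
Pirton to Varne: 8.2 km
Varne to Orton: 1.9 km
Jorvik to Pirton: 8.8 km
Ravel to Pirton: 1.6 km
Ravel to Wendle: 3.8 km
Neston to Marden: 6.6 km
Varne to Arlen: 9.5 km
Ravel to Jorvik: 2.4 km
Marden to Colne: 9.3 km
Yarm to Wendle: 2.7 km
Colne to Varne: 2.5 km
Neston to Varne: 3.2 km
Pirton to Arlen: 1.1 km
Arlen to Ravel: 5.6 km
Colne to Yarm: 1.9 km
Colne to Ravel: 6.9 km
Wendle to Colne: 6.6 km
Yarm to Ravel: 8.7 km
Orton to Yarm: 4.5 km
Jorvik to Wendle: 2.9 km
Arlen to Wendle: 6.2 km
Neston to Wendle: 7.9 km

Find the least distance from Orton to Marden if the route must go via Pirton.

Best Orton to Pirton: Orton–Arlen–Pirton costing 5.9
Shortest Pirton→Marden: Pirton–Ravel–Jorvik–Neston–Marden = 15.9
Total via Pirton: 5.9 + 15.9 = 21.8 km.

21.8 km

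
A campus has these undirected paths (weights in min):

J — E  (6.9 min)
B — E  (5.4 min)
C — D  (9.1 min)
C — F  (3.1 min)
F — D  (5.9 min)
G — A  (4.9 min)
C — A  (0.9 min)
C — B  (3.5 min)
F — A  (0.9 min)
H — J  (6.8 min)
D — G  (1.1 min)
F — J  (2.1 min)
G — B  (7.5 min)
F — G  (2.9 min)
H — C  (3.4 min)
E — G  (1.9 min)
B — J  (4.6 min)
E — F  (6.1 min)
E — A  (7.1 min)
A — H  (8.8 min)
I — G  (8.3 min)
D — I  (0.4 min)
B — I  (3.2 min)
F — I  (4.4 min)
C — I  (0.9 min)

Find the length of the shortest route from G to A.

3.3 min

Shortest distances from G:
G: 0
D: 1.1  (via G)
I: 1.5  (via D)
E: 1.9  (via G)
C: 2.4  (via I)
F: 2.9  (via G)
A: 3.3  (via C)
Shortest route: G–D–I–C–A = 3.3 min.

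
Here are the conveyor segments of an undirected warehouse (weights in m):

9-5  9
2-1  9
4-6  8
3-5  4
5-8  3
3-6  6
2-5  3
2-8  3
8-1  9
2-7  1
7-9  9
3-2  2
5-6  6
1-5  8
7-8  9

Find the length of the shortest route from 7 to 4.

Running Dijkstra from 7:
7: 0
2: 1  (via 7)
3: 3  (via 2)
5: 4  (via 2)
8: 4  (via 2)
6: 9  (via 3)
9: 9  (via 7)
1: 10  (via 2)
4: 17  (via 6)
Shortest route: 7–2–3–6–4 = 17 m.

17 m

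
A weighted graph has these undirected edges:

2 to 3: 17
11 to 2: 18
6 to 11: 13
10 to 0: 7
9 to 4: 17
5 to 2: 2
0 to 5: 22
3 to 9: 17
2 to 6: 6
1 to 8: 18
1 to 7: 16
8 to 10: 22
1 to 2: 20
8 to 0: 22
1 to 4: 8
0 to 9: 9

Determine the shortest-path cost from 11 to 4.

46

Compare a few routes:
11 - 6 - 2 - 1 - 4: 13+6+20+8 = 47
11 - 2 - 1 - 4: 18+20+8 = 46
11 - 6 - 2 - 5 - 0 - 9 - 4: 13+6+2+22+9+17 = 69
11 - 2 - 5 - 0 - 9 - 4: 18+2+22+9+17 = 68
Cheapest is 11 - 2 - 1 - 4 at 46.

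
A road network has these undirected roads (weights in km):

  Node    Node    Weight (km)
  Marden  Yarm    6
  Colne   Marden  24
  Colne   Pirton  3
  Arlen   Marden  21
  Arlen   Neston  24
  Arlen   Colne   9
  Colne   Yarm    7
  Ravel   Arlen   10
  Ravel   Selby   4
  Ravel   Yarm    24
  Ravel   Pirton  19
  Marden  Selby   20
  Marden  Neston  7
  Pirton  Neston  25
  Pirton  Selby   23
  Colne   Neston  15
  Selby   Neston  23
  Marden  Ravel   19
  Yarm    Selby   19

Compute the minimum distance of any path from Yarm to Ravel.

Candidate routes:
Yarm → Ravel: 24 = 24
Yarm → Selby → Ravel: 19+4 = 23
The minimum is 23 km via Yarm → Selby → Ravel.

23 km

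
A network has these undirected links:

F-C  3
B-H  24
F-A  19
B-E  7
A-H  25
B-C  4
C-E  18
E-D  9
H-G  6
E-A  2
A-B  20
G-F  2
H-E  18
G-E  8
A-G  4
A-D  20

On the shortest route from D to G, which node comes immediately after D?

E

Enumerating some paths:
D → E → G: 9+8 = 17
D → A → G: 20+4 = 24
D → E → A → G: 9+2+4 = 15
D → E → B → C → F → G: 9+7+4+3+2 = 25
The minimum is 15 via D → E → A → G.
So from D the first move is to E.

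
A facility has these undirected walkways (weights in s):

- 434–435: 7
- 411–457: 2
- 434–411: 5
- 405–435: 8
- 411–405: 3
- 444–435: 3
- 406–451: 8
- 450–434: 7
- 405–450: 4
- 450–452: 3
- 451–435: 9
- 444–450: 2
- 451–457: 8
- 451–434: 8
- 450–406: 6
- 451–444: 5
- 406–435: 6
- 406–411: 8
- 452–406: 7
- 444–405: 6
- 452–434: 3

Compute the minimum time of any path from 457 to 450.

Enumerating some paths:
457 - 411 - 405 - 450: 2+3+4 = 9
457 - 411 - 405 - 444 - 450: 2+3+6+2 = 13
457 - 411 - 434 - 452 - 450: 2+5+3+3 = 13
Cheapest is 457 - 411 - 405 - 450 at 9 s.

9 s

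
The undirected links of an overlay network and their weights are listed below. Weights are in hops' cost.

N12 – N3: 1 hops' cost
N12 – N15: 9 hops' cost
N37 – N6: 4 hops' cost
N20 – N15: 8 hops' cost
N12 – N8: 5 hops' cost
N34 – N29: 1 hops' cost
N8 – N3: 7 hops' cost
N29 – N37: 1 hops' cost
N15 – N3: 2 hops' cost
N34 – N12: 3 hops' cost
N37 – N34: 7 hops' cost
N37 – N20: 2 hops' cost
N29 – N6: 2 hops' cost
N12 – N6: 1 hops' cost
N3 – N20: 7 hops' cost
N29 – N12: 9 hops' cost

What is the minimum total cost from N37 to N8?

Candidate routes:
N37 - N29 - N6 - N12 - N8: 1+2+1+5 = 9
N37 - N29 - N34 - N12 - N8: 1+1+3+5 = 10
Cheapest is N37 - N29 - N6 - N12 - N8 at 9 hops' cost.

9 hops' cost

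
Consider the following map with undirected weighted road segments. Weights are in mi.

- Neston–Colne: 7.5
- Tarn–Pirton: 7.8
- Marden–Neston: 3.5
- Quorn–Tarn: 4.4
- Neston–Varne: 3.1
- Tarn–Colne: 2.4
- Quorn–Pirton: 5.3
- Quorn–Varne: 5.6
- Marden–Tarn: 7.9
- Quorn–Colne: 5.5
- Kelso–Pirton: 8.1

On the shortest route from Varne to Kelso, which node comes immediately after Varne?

Enumerating some paths:
Varne → Quorn → Tarn → Pirton → Kelso: 5.6+4.4+7.8+8.1 = 25.9
Varne → Quorn → Pirton → Kelso: 5.6+5.3+8.1 = 19
The minimum is 19 mi via Varne → Quorn → Pirton → Kelso.
So from Varne the first move is to Quorn.

Quorn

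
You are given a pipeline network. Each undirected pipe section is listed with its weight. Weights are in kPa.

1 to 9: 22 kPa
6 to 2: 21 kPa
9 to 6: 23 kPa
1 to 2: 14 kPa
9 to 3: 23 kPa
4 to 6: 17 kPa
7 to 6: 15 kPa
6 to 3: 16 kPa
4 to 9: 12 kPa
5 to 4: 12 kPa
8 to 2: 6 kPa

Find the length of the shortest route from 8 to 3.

Running Dijkstra from 8:
8: 0
2: 6  (via 8)
1: 20  (via 2)
6: 27  (via 2)
7: 42  (via 6)
9: 42  (via 1)
3: 43  (via 6)
Shortest route: 8–2–6–3 = 43 kPa.

43 kPa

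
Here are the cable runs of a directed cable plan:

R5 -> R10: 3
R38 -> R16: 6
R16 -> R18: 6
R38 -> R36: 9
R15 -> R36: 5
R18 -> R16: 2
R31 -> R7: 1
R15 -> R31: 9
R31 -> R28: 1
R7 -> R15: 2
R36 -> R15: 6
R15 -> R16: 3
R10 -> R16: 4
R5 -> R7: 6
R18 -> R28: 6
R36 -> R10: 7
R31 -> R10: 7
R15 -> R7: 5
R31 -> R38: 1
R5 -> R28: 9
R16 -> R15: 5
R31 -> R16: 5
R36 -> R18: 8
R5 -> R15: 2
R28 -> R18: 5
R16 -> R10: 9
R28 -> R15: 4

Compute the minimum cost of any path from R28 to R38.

14

Compare a few routes:
R28–R15–R31–R38: 4+9+1 = 14
R28–R18–R16–R15–R31–R38: 5+2+5+9+1 = 22
Cheapest is R28–R15–R31–R38 at 14.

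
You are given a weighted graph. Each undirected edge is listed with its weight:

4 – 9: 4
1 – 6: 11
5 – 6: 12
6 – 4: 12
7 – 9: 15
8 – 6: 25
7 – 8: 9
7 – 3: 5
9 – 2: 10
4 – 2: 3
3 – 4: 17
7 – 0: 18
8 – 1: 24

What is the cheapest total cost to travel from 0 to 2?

Candidate routes:
0 - 7 - 9 - 4 - 2: 18+15+4+3 = 40
0 - 7 - 3 - 4 - 2: 18+5+17+3 = 43
Cheapest is 0 - 7 - 9 - 4 - 2 at 40.

40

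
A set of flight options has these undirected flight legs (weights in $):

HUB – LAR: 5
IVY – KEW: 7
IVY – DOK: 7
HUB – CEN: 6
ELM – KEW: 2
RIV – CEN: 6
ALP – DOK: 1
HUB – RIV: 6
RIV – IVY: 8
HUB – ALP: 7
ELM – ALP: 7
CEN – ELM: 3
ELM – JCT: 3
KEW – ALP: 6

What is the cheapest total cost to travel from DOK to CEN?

$11

Settle nodes by increasing distance from DOK:
DOK: 0
ALP: 1  (via DOK)
IVY: 7  (via DOK)
KEW: 7  (via ALP)
HUB: 8  (via ALP)
ELM: 8  (via ALP)
JCT: 11  (via ELM)
CEN: 11  (via ELM)
Shortest route: DOK–ALP–ELM–CEN = $11.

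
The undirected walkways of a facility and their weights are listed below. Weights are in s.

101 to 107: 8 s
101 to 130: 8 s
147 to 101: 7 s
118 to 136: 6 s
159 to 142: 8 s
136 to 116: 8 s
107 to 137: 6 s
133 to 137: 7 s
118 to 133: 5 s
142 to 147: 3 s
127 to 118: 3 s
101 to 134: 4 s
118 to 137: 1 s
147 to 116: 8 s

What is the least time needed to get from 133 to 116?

19 s

Running Dijkstra from 133:
133: 0
118: 5  (via 133)
137: 6  (via 118)
127: 8  (via 118)
136: 11  (via 118)
107: 12  (via 137)
116: 19  (via 136)
Shortest route: 133 → 118 → 136 → 116 = 19 s.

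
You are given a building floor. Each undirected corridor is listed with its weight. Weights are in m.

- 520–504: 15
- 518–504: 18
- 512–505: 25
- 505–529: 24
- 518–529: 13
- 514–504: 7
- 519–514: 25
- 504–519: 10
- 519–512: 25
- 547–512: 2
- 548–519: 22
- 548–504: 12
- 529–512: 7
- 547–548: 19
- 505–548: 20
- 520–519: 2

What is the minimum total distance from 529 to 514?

38 m

Settle nodes by increasing distance from 529:
529: 0
512: 7  (via 529)
547: 9  (via 512)
518: 13  (via 529)
505: 24  (via 529)
548: 28  (via 547)
504: 31  (via 518)
519: 32  (via 512)
520: 34  (via 519)
514: 38  (via 504)
Shortest route: 529 → 518 → 504 → 514 = 38 m.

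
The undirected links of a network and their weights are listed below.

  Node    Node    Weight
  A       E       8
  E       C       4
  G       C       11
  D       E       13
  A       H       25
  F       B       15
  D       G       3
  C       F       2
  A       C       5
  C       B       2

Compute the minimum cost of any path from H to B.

32

Settle nodes by increasing distance from H:
H: 0
A: 25  (via H)
C: 30  (via A)
B: 32  (via C)
Shortest route: H → A → C → B = 32.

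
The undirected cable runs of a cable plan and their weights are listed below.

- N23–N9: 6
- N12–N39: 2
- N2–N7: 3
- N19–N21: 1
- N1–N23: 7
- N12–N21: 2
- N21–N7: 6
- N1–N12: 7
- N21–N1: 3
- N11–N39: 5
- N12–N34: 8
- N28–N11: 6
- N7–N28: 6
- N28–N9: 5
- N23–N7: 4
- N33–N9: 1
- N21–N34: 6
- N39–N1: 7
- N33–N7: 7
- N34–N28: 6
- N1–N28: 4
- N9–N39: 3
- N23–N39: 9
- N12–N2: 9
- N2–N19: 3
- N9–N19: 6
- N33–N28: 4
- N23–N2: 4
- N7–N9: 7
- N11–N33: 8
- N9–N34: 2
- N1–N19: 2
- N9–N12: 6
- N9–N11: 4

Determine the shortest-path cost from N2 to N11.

13

Compare a few routes:
N2 → N23 → N9 → N11: 4+6+4 = 14
N2 → N19 → N21 → N12 → N39 → N11: 3+1+2+2+5 = 13
Cheapest is N2 → N19 → N21 → N12 → N39 → N11 at 13.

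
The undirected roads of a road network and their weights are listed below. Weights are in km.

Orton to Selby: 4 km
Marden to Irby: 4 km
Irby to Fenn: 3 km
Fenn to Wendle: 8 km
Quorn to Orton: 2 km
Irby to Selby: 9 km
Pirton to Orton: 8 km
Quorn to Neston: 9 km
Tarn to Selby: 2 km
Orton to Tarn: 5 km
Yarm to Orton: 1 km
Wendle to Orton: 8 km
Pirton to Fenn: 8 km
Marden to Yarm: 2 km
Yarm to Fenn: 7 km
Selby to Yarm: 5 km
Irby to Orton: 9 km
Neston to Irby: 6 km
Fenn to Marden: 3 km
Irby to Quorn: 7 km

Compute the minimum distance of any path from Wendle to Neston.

Compare a few routes:
Wendle–Fenn–Irby–Neston: 8+3+6 = 17
Wendle–Fenn–Marden–Irby–Neston: 8+3+4+6 = 21
Wendle–Orton–Quorn–Neston: 8+2+9 = 19
The minimum is 17 km via Wendle–Fenn–Irby–Neston.

17 km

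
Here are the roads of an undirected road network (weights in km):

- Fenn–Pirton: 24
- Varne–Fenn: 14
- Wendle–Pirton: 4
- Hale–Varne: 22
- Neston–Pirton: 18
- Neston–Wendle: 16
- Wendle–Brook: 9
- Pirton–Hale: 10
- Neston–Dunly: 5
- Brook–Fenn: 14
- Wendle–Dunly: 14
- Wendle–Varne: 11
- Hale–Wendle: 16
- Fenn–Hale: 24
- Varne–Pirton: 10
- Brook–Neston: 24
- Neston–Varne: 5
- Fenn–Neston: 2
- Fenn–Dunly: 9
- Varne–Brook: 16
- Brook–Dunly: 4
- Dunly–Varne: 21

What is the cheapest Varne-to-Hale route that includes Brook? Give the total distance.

Best Varne to Brook: Varne–Neston–Dunly–Brook costing 14
Shortest Brook→Hale: Brook–Wendle–Pirton–Hale = 23
Total via Brook: 14 + 23 = 37 km.

37 km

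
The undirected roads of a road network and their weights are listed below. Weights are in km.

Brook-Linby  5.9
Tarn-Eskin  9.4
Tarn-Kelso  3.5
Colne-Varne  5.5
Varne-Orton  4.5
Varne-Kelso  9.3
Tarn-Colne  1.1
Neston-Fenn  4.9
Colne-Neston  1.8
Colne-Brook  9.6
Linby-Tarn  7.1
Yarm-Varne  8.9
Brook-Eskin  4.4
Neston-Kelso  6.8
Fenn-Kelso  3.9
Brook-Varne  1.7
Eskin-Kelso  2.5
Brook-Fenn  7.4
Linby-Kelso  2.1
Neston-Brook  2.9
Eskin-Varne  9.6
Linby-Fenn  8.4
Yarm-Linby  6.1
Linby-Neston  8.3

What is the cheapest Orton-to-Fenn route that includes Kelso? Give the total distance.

Shortest Orton→Kelso: Orton–Varne–Brook–Eskin–Kelso = 13.1
Best Kelso to Fenn: Kelso–Fenn costing 3.9
Total via Kelso: 13.1 + 3.9 = 17 km.

17 km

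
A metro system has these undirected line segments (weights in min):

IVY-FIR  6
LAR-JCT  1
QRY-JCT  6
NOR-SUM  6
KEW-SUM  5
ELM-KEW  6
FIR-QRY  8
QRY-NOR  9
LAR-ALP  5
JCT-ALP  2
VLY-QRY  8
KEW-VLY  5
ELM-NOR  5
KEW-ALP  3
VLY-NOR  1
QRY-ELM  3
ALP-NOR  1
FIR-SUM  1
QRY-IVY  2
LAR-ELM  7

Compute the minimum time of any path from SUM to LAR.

10 min

Compare a few routes:
SUM - KEW - ALP - JCT - LAR: 5+3+2+1 = 11
SUM - NOR - ALP - LAR: 6+1+5 = 12
SUM - NOR - ALP - JCT - LAR: 6+1+2+1 = 10
Cheapest is SUM - NOR - ALP - JCT - LAR at 10 min.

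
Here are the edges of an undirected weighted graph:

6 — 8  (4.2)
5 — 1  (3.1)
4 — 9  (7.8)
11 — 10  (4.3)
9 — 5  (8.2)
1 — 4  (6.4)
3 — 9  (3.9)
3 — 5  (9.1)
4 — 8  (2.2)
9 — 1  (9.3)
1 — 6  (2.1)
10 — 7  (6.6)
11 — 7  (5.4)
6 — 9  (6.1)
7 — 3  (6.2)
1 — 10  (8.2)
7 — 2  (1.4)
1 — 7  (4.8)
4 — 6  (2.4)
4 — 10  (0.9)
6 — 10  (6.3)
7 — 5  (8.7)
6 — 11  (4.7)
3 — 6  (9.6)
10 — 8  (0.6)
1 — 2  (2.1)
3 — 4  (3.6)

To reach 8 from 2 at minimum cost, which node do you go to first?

1

Compare a few routes:
2–1–6–8: 2.1+2.1+4.2 = 8.4
2–1–6–4–10–8: 2.1+2.1+2.4+0.9+0.6 = 8.1
Cheapest is 2–1–6–4–10–8 at 8.1.
So from 2 the first move is to 1.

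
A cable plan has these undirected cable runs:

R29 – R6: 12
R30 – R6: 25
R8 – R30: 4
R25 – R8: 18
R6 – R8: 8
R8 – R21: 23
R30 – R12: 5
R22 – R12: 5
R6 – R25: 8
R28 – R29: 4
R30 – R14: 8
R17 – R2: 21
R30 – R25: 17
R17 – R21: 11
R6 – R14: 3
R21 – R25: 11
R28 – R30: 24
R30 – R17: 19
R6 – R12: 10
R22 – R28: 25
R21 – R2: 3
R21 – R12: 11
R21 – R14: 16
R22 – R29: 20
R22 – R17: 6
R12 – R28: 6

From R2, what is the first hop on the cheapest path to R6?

Compare a few routes:
R2 → R21 → R12 → R6: 3+11+10 = 24
R2 → R21 → R12 → R30 → R8 → R6: 3+11+5+4+8 = 31
R2 → R21 → R12 → R30 → R14 → R6: 3+11+5+8+3 = 30
R2 → R21 → R25 → R6: 3+11+8 = 22
The minimum is 22 via R2 → R21 → R25 → R6.
So from R2 the first move is to R21.

R21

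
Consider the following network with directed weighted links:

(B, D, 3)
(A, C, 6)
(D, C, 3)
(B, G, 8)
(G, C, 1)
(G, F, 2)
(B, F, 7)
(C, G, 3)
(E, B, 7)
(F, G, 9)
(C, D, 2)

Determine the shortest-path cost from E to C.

Compare a few routes:
E–B–D–C: 7+3+3 = 13
E–B–F–G–C: 7+7+9+1 = 24
E–B–G–C: 7+8+1 = 16
The minimum is 13 via E–B–D–C.

13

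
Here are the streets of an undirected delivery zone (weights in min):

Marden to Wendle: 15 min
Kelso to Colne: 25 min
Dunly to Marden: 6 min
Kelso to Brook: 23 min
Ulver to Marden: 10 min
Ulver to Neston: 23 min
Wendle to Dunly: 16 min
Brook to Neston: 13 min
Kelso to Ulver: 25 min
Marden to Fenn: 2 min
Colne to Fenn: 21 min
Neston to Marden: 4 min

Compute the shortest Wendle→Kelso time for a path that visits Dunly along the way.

57 min

Best Wendle to Dunly: Wendle–Dunly costing 16
Shortest Dunly→Kelso: Dunly–Marden–Ulver–Kelso = 41
Total via Dunly: 16 + 41 = 57 min.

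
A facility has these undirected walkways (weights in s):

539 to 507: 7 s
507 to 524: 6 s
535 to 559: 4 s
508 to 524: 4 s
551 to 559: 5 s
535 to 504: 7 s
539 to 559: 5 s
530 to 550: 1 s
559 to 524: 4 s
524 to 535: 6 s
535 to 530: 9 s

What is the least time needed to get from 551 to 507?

Settle nodes by increasing distance from 551:
551: 0
559: 5  (via 551)
535: 9  (via 559)
524: 9  (via 559)
539: 10  (via 559)
508: 13  (via 524)
507: 15  (via 524)
Shortest route: 551–559–524–507 = 15 s.

15 s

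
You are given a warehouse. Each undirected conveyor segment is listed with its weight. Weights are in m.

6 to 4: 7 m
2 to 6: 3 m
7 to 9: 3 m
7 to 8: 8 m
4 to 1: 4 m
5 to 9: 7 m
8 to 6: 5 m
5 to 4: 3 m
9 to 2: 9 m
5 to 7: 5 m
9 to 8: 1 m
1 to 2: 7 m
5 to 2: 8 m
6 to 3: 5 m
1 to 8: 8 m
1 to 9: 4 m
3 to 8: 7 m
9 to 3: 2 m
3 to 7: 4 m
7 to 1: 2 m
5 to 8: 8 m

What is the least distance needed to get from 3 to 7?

Candidate routes:
3 - 7: 4 = 4
3 - 9 - 7: 2+3 = 5
Cheapest is 3 - 7 at 4 m.

4 m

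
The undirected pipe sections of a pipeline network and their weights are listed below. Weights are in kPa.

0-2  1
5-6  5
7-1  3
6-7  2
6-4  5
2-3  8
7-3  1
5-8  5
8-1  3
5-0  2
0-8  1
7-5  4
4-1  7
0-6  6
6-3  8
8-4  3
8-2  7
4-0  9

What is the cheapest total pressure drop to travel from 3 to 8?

Compare a few routes:
3 - 7 - 1 - 8: 1+3+3 = 7
3 - 7 - 5 - 0 - 8: 1+4+2+1 = 8
Cheapest is 3 - 7 - 1 - 8 at 7 kPa.

7 kPa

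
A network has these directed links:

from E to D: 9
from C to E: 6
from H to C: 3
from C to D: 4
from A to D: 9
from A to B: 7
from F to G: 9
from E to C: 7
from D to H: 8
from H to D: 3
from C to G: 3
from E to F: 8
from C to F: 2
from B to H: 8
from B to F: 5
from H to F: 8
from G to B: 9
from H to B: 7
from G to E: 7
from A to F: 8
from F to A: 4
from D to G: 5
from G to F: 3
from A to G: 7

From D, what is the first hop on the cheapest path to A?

G

Compare a few routes:
D → H → F → A: 8+8+4 = 20
D → H → C → F → A: 8+3+2+4 = 17
D → G → F → A: 5+3+4 = 12
D → H → C → G → F → A: 8+3+3+3+4 = 21
The minimum is 12 via D → G → F → A.
So from D the first move is to G.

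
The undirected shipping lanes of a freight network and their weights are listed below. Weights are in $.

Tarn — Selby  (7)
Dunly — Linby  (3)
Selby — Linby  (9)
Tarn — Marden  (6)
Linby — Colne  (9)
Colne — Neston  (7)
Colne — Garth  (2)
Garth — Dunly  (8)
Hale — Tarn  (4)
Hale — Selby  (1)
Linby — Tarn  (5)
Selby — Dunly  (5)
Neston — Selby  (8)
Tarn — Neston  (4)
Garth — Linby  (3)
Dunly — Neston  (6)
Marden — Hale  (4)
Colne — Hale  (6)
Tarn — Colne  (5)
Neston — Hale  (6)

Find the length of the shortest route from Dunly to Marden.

Candidate routes:
Dunly - Selby - Hale - Marden: 5+1+4 = 10
Dunly - Linby - Tarn - Marden: 3+5+6 = 14
Dunly - Linby - Tarn - Hale - Marden: 3+5+4+4 = 16
Dunly - Selby - Hale - Tarn - Marden: 5+1+4+6 = 16
The minimum is $10 via Dunly - Selby - Hale - Marden.

$10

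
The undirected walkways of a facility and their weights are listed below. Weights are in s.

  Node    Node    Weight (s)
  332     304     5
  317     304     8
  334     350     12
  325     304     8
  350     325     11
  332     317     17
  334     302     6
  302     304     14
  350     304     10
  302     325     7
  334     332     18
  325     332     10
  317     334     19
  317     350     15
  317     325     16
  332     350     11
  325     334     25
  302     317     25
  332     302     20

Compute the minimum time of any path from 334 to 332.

Running Dijkstra from 334:
334: 0
302: 6  (via 334)
350: 12  (via 334)
325: 13  (via 302)
332: 18  (via 334)
Shortest route: 334–332 = 18 s.

18 s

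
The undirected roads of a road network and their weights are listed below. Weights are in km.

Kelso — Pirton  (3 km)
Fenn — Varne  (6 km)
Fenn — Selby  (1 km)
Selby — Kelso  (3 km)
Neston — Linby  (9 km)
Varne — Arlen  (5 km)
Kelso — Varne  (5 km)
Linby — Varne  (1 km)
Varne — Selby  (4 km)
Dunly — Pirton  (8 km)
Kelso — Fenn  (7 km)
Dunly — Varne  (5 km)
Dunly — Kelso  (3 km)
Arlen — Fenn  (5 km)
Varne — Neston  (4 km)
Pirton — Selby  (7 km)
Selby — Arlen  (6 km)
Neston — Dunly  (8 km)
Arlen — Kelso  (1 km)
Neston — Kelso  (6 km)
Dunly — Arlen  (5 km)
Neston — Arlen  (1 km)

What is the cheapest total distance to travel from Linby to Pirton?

9 km

Settle nodes by increasing distance from Linby:
Linby: 0
Varne: 1  (via Linby)
Selby: 5  (via Varne)
Neston: 5  (via Varne)
Fenn: 6  (via Selby)
Arlen: 6  (via Varne)
Dunly: 6  (via Varne)
Kelso: 6  (via Varne)
Pirton: 9  (via Kelso)
Shortest route: Linby → Varne → Kelso → Pirton = 9 km.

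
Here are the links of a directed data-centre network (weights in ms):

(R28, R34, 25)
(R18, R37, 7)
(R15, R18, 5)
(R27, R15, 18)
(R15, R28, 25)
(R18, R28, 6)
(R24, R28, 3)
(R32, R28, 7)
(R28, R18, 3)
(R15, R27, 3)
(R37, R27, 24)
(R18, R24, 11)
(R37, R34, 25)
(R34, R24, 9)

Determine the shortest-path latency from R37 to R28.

Compare a few routes:
R37 - R27 - R15 - R18 - R28: 24+18+5+6 = 53
R37 - R27 - R15 - R18 - R24 - R28: 24+18+5+11+3 = 61
R37 - R34 - R24 - R28: 25+9+3 = 37
R37 - R27 - R15 - R28: 24+18+25 = 67
Cheapest is R37 - R34 - R24 - R28 at 37 ms.

37 ms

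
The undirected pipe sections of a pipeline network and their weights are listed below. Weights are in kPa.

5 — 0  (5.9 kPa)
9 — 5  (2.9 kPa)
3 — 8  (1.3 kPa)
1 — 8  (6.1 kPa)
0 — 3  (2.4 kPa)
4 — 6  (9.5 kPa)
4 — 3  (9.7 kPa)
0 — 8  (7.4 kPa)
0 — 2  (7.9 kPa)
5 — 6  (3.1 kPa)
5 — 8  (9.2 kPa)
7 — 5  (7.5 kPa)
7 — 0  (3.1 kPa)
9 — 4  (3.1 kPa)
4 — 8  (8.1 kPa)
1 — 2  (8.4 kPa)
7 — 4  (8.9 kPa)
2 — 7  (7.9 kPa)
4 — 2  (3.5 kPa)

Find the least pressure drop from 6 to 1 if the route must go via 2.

21 kPa

Shortest 6→2: 6 → 5 → 9 → 4 → 2 = 12.6
Shortest 2→1: 2 → 1 = 8.4
Total via 2: 12.6 + 8.4 = 21 kPa.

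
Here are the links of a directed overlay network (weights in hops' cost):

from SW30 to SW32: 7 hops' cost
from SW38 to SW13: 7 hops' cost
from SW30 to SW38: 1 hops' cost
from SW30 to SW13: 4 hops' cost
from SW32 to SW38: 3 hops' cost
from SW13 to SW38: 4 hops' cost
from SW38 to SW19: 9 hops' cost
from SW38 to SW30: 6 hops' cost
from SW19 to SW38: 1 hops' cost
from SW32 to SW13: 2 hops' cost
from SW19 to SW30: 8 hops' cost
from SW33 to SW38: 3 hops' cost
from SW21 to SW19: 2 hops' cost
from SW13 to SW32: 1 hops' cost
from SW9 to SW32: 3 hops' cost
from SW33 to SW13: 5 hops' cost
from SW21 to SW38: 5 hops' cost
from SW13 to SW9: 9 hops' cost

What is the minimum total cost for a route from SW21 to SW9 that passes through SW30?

22 hops' cost

Shortest SW21→SW30: SW21–SW19–SW38–SW30 = 9
Shortest SW30→SW9: SW30–SW13–SW9 = 13
Total via SW30: 9 + 13 = 22 hops' cost.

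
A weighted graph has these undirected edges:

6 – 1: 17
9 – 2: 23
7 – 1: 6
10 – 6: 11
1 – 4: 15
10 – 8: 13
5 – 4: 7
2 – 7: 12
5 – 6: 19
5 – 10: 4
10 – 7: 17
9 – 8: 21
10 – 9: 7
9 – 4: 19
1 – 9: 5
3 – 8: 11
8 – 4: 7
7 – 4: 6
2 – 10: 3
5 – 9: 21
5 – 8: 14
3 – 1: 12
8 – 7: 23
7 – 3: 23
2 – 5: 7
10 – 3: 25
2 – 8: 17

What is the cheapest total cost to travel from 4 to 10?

Running Dijkstra from 4:
4: 0
7: 6  (via 4)
5: 7  (via 4)
8: 7  (via 4)
10: 11  (via 5)
Shortest route: 4 → 5 → 10 = 11.

11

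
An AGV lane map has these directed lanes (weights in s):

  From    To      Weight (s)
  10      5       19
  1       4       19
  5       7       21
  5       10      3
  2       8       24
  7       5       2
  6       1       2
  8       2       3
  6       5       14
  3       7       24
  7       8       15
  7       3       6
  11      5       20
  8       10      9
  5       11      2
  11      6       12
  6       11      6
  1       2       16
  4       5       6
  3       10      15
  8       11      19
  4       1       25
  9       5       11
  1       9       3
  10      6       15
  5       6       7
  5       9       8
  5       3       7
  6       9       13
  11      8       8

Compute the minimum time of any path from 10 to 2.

Candidate routes:
10–6–11–8–2: 15+6+8+3 = 32
10–6–5–11–8–2: 15+14+2+8+3 = 42
10–6–1–2: 15+2+16 = 33
Cheapest is 10–6–11–8–2 at 32 s.

32 s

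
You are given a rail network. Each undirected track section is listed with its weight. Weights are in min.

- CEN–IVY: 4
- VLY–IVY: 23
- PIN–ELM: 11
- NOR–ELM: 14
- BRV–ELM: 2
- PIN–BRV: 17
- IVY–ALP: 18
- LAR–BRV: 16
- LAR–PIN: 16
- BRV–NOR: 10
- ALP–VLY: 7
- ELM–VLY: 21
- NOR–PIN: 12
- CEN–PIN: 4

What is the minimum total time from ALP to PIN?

Settle nodes by increasing distance from ALP:
ALP: 0
VLY: 7  (via ALP)
IVY: 18  (via ALP)
CEN: 22  (via IVY)
PIN: 26  (via CEN)
Shortest route: ALP–IVY–CEN–PIN = 26 min.

26 min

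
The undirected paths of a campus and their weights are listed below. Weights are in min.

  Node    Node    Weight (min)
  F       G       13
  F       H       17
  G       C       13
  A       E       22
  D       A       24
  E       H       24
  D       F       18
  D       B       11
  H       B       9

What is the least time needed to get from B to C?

Compare a few routes:
B - D - F - G - C: 11+18+13+13 = 55
B - H - F - G - C: 9+17+13+13 = 52
Cheapest is B - H - F - G - C at 52 min.

52 min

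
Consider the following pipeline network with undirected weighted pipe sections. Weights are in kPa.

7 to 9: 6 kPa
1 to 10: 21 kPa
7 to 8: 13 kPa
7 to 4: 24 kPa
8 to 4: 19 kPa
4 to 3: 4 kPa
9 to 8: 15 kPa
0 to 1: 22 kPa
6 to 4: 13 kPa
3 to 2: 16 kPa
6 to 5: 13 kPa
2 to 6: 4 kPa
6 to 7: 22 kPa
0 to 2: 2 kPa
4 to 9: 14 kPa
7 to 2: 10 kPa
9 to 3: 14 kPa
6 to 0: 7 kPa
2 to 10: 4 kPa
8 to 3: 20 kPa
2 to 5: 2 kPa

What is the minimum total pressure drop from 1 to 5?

Shortest distances from 1:
1: 0
10: 21  (via 1)
0: 22  (via 1)
2: 24  (via 0)
5: 26  (via 2)
Shortest route: 1–0–2–5 = 26 kPa.

26 kPa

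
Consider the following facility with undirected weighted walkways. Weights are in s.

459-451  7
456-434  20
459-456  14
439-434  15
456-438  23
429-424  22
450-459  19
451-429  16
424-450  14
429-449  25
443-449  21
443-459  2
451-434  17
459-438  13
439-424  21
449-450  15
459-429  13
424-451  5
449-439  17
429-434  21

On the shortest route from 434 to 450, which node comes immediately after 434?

451

Compare a few routes:
434 - 451 - 424 - 450: 17+5+14 = 36
434 - 451 - 459 - 450: 17+7+19 = 43
The minimum is 36 s via 434 - 451 - 424 - 450.
So from 434 the first move is to 451.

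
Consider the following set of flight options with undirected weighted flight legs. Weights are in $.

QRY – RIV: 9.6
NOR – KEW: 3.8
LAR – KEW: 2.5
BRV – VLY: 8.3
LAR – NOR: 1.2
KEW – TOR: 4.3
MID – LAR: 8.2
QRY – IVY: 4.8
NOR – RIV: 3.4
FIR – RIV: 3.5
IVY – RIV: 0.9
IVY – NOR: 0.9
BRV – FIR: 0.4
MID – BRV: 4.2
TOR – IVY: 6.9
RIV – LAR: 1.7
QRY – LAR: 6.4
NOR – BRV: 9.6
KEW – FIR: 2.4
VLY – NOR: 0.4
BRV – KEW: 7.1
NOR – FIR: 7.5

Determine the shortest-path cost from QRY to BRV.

Enumerating some paths:
QRY–LAR–RIV–FIR–BRV: 6.4+1.7+3.5+0.4 = 12
QRY–IVY–NOR–LAR–KEW–FIR–BRV: 4.8+0.9+1.2+2.5+2.4+0.4 = 12.2
QRY–IVY–RIV–FIR–BRV: 4.8+0.9+3.5+0.4 = 9.6
QRY–LAR–KEW–FIR–BRV: 6.4+2.5+2.4+0.4 = 11.7
Cheapest is QRY–IVY–RIV–FIR–BRV at $9.6.

$9.6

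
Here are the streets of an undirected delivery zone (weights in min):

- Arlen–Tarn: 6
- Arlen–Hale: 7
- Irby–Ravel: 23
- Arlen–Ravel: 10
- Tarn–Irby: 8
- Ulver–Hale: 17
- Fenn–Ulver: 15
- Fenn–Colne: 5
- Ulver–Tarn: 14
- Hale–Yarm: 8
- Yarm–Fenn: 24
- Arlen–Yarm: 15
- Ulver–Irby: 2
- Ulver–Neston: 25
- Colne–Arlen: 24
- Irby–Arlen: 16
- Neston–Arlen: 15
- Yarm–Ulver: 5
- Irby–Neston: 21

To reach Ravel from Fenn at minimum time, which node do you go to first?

Candidate routes:
Fenn–Ulver–Irby–Ravel: 15+2+23 = 40
Fenn–Colne–Arlen–Ravel: 5+24+10 = 39
The minimum is 39 min via Fenn–Colne–Arlen–Ravel.
So from Fenn the first move is to Colne.

Colne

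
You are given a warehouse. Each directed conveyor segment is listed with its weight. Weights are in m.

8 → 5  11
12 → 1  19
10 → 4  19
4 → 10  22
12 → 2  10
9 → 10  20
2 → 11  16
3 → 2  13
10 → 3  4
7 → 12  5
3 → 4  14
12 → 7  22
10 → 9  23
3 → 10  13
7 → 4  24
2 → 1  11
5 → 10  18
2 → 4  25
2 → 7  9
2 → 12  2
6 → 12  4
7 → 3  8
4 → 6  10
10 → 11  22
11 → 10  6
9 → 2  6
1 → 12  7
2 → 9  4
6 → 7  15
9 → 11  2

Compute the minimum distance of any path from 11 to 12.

Running Dijkstra from 11:
11: 0
10: 6  (via 11)
3: 10  (via 10)
2: 23  (via 3)
4: 24  (via 3)
12: 25  (via 2)
Shortest route: 11 → 10 → 3 → 2 → 12 = 25 m.

25 m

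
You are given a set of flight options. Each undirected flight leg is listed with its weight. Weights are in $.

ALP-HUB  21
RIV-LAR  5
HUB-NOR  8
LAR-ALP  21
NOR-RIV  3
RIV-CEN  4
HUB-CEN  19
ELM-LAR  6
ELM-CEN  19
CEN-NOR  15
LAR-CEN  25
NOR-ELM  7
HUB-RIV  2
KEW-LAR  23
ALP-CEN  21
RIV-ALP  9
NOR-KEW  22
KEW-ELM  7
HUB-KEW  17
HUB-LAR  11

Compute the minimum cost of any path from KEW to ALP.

$26

Enumerating some paths:
KEW–ELM–NOR–RIV–ALP: 7+7+3+9 = 26
KEW–HUB–RIV–ALP: 17+2+9 = 28
KEW–ELM–LAR–RIV–ALP: 7+6+5+9 = 27
KEW–ELM–NOR–HUB–RIV–ALP: 7+7+8+2+9 = 33
Cheapest is KEW–ELM–NOR–RIV–ALP at $26.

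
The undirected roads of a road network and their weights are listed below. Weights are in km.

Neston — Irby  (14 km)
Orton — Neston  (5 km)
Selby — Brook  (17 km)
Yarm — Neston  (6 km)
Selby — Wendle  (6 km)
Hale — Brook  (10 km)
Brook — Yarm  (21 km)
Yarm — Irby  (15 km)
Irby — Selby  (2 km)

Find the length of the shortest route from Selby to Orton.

21 km

Compare a few routes:
Selby → Irby → Yarm → Neston → Orton: 2+15+6+5 = 28
Selby → Irby → Neston → Orton: 2+14+5 = 21
Cheapest is Selby → Irby → Neston → Orton at 21 km.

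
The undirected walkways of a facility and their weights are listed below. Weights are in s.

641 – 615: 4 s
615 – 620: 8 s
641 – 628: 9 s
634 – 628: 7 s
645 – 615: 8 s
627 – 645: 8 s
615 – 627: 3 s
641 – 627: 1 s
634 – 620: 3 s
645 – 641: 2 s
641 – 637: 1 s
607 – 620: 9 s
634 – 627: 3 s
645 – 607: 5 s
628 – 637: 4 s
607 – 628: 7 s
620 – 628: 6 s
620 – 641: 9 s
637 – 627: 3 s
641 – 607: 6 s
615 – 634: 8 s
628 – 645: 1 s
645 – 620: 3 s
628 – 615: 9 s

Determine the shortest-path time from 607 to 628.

6 s

Compare a few routes:
607 → 641 → 637 → 628: 6+1+4 = 11
607 → 628: 7 = 7
607 → 645 → 628: 5+1 = 6
607 → 641 → 645 → 628: 6+2+1 = 9
Cheapest is 607 → 645 → 628 at 6 s.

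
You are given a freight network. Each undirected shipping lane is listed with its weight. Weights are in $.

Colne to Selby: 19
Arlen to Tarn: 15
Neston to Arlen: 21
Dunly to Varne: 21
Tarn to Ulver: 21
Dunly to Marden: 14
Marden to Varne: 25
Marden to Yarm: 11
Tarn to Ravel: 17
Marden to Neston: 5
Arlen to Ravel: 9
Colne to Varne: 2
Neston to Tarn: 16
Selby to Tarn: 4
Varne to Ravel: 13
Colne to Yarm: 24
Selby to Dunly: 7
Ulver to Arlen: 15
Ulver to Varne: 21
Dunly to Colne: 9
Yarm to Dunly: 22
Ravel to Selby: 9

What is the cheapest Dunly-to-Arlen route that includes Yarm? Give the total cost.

Shortest Dunly→Yarm: Dunly–Yarm = 22
Shortest Yarm→Arlen: Yarm–Marden–Neston–Arlen = 37
Total via Yarm: 22 + 37 = $59.

$59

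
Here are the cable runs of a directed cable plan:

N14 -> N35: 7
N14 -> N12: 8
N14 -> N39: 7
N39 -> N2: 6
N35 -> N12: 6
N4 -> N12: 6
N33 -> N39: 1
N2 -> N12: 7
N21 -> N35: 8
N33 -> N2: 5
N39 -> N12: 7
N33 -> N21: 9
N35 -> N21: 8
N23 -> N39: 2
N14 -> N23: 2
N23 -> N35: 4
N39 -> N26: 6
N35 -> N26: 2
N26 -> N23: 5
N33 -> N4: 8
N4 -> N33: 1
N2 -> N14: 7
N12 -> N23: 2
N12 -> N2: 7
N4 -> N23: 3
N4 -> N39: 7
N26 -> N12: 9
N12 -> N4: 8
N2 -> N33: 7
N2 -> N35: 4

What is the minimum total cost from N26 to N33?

18

Running Dijkstra from N26:
N26: 0
N23: 5  (via N26)
N39: 7  (via N23)
N12: 9  (via N26)
N35: 9  (via N23)
N2: 13  (via N39)
N21: 17  (via N35)
N4: 17  (via N12)
N33: 18  (via N4)
Shortest route: N26 → N12 → N4 → N33 = 18.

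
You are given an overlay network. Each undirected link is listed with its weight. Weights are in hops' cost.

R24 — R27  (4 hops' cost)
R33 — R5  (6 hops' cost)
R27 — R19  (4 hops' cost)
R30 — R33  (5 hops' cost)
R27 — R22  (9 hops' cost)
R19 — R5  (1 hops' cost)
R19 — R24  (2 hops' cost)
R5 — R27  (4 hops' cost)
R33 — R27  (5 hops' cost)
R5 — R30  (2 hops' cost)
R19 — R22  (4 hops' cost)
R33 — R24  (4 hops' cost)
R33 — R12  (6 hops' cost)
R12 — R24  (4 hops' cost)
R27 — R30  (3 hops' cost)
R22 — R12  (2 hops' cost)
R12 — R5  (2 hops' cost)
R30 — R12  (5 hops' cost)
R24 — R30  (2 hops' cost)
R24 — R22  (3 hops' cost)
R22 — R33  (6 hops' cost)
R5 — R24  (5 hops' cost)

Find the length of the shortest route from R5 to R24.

3 hops' cost

Compare a few routes:
R5 → R19 → R24: 1+2 = 3
R5 → R30 → R24: 2+2 = 4
Cheapest is R5 → R19 → R24 at 3 hops' cost.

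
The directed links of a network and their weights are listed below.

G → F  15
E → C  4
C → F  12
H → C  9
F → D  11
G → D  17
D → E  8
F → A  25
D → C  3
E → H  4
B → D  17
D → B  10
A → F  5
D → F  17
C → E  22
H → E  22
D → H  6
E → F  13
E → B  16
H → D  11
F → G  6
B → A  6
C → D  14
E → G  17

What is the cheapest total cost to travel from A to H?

22

Settle nodes by increasing distance from A:
A: 0
F: 5  (via A)
G: 11  (via F)
D: 16  (via F)
C: 19  (via D)
H: 22  (via D)
Shortest route: A–F–D–H = 22.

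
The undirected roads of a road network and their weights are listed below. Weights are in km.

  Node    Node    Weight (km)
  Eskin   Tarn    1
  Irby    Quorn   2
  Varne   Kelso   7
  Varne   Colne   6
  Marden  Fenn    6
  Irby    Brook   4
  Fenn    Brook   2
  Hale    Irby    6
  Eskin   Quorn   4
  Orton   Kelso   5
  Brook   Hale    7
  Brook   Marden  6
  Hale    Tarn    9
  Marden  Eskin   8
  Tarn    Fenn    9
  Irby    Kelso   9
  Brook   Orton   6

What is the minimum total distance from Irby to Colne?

Compare a few routes:
Irby - Hale - Brook - Orton - Kelso - Varne - Colne: 6+7+6+5+7+6 = 37
Irby - Brook - Orton - Kelso - Varne - Colne: 4+6+5+7+6 = 28
Irby - Quorn - Eskin - Tarn - Fenn - Brook - Orton - Kelso - Varne - Colne: 2+4+1+9+2+6+5+7+6 = 42
Irby - Kelso - Varne - Colne: 9+7+6 = 22
The minimum is 22 km via Irby - Kelso - Varne - Colne.

22 km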